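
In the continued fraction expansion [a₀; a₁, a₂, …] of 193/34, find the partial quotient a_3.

11

193 = 5·34 + 23, so a_0 = 5
34 = 1·23 + 11, so a_1 = 1
23 = 2·11 + 1, so a_2 = 2
11 = 11·1 + 0, so a_3 = 11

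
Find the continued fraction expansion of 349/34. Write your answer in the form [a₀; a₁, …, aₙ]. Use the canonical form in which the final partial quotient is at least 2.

⌊349/34⌋ = 10, remainder 9
⌊34/9⌋ = 3, remainder 7
⌊9/7⌋ = 1, remainder 2
⌊7/2⌋ = 3, remainder 1
⌊2/1⌋ = 2, remainder 0

[10; 3, 1, 3, 2]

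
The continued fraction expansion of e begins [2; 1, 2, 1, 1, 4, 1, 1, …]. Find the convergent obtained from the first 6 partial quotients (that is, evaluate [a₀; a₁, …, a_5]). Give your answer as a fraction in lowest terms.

87/32

Start with 4.
1 + 1/(4/1) = 1 + 1/4 = 5/4
1 + 1/(5/4) = 1 + 4/5 = 9/5
2 + 1/(9/5) = 2 + 5/9 = 23/9
1 + 1/(23/9) = 1 + 9/23 = 32/23
2 + 1/(32/23) = 2 + 23/32 = 87/32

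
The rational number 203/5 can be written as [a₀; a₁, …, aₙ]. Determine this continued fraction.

[40; 1, 1, 2]

Run the Euclidean algorithm, recording each quotient:
203 ÷ 5 → quotient 40, remainder 3
5 ÷ 3 → quotient 1, remainder 2
3 ÷ 2 → quotient 1, remainder 1
2 ÷ 1 → quotient 2, remainder 0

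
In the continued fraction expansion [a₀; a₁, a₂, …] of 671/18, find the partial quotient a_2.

1

Apply division with remainder until the remainder is 0:
⌊671/18⌋ = 37, remainder 5
⌊18/5⌋ = 3, remainder 3
⌊5/3⌋ = 1, remainder 2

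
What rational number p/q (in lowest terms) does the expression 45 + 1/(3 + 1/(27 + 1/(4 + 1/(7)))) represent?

Compute successive convergents:
a_0 = 45: 45/1
a_1 = 3: 136/3
a_2 = 27: 3717/82
a_3 = 4: 15004/331
a_4 = 7: 108745/2399

108745/2399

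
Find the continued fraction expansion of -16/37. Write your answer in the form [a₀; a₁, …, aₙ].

[-1; 1, 1, 3, 5]

-16 = -1·37 + 21, so a_0 = -1
37 = 1·21 + 16, so a_1 = 1
21 = 1·16 + 5, so a_2 = 1
16 = 3·5 + 1, so a_3 = 3
5 = 5·1 + 0, so a_4 = 5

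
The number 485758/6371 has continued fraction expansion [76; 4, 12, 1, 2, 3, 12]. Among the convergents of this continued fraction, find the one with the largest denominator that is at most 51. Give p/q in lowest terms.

List convergents until the denominator exceeds the bound:
a_0 = 76: 76/1  (≤ bound)
a_1 = 4: 305/4  (≤ bound)
a_2 = 12: 3736/49  (≤ bound)
a_3 = 1: 4041/53  (> 51, stop)

3736/49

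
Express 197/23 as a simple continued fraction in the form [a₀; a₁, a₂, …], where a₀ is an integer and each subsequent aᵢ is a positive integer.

Run the Euclidean algorithm, recording each quotient:
197 = 8·23 + 13, so a_0 = 8
23 = 1·13 + 10, so a_1 = 1
13 = 1·10 + 3, so a_2 = 1
10 = 3·3 + 1, so a_3 = 3
3 = 3·1 + 0, so a_4 = 3

[8; 1, 1, 3, 3]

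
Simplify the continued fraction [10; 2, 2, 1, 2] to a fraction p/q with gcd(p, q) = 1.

198/19

Collapse the nested fraction from the inside out:
Start with 2.
1 + 1/(2/1) = 1 + 1/2 = 3/2
2 + 1/(3/2) = 2 + 2/3 = 8/3
2 + 1/(8/3) = 2 + 3/8 = 19/8
10 + 1/(19/8) = 10 + 8/19 = 198/19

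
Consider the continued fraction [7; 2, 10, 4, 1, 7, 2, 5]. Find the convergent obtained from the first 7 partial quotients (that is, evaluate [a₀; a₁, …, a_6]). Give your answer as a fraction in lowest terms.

13286/1777

Start with 2.
7 + 1/(2/1) = 7 + 1/2 = 15/2
1 + 1/(15/2) = 1 + 2/15 = 17/15
4 + 1/(17/15) = 4 + 15/17 = 83/17
10 + 1/(83/17) = 10 + 17/83 = 847/83
2 + 1/(847/83) = 2 + 83/847 = 1777/847
7 + 1/(1777/847) = 7 + 847/1777 = 13286/1777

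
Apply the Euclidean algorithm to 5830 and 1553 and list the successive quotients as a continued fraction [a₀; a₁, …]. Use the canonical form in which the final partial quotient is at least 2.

[3; 1, 3, 15, 3, 1, 1, 3]

5830 = 3·1553 + 1171, so a_0 = 3
1553 = 1·1171 + 382, so a_1 = 1
1171 = 3·382 + 25, so a_2 = 3
382 = 15·25 + 7, so a_3 = 15
25 = 3·7 + 4, so a_4 = 3
7 = 1·4 + 3, so a_5 = 1
4 = 1·3 + 1, so a_6 = 1
3 = 3·1 + 0, so a_7 = 3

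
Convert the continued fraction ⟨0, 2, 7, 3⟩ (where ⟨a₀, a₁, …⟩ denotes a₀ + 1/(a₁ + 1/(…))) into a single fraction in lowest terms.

Collapse the nested fraction from the inside out:
Start with 3.
7 + 1/(3/1) = 7 + 1/3 = 22/3
2 + 1/(22/3) = 2 + 3/22 = 47/22
0 + 1/(47/22) = 0 + 22/47 = 22/47

22/47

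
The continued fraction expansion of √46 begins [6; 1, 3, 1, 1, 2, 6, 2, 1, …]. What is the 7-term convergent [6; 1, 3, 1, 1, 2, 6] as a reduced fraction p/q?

997/147

Use the convergent recurrence hₖ = aₖ·hₖ₋₁ + hₖ₋₂ (and likewise for the denominators kₖ):
a_0 = 6: 6/1
a_1 = 1: 7/1
a_2 = 3: 27/4
a_3 = 1: 34/5
a_4 = 1: 61/9
a_5 = 2: 156/23
a_6 = 6: 997/147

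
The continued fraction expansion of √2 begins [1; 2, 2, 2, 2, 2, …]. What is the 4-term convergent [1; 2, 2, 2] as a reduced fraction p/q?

17/12

Start with 2.
2 + 1/(2/1) = 2 + 1/2 = 5/2
2 + 1/(5/2) = 2 + 2/5 = 12/5
1 + 1/(12/5) = 1 + 5/12 = 17/12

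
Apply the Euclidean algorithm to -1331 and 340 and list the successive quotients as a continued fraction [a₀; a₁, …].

Repeatedly divide and take the remainder:
-1331 ÷ 340 → quotient -4, remainder 29
340 ÷ 29 → quotient 11, remainder 21
29 ÷ 21 → quotient 1, remainder 8
21 ÷ 8 → quotient 2, remainder 5
8 ÷ 5 → quotient 1, remainder 3
5 ÷ 3 → quotient 1, remainder 2
3 ÷ 2 → quotient 1, remainder 1
2 ÷ 1 → quotient 2, remainder 0

[-4; 11, 1, 2, 1, 1, 1, 2]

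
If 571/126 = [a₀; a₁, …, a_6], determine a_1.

571 = 4·126 + 67, so a_0 = 4
126 = 1·67 + 59, so a_1 = 1

1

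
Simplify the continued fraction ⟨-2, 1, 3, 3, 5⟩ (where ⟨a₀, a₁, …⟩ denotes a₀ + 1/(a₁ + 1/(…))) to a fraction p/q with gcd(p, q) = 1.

Build up convergents one term at a time:
a_0 = -2: -2/1
a_1 = 1: -1/1
a_2 = 3: -5/4
a_3 = 3: -16/13
a_4 = 5: -85/69

-85/69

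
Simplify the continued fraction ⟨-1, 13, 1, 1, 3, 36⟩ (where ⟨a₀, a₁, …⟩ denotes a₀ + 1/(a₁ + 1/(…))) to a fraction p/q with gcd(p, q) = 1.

-3193/3447

Work from the innermost term outward:
Start with 36.
3 + 1/(36/1) = 3 + 1/36 = 109/36
1 + 1/(109/36) = 1 + 36/109 = 145/109
1 + 1/(145/109) = 1 + 109/145 = 254/145
13 + 1/(254/145) = 13 + 145/254 = 3447/254
-1 + 1/(3447/254) = -1 + 254/3447 = -3193/3447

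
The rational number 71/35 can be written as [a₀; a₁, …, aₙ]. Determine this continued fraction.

[2; 35]

Apply division with remainder until the remainder is 0:
71 ÷ 35 → quotient 2, remainder 1
35 ÷ 1 → quotient 35, remainder 0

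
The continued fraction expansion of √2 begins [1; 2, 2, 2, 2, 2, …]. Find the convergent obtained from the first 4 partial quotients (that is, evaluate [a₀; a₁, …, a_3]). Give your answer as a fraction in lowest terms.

17/12

Start with 2.
2 + 1/(2/1) = 2 + 1/2 = 5/2
2 + 1/(5/2) = 2 + 2/5 = 12/5
1 + 1/(12/5) = 1 + 5/12 = 17/12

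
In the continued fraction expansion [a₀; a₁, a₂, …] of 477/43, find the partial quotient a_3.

477 = 11·43 + 4, so a_0 = 11
43 = 10·4 + 3, so a_1 = 10
4 = 1·3 + 1, so a_2 = 1
3 = 3·1 + 0, so a_3 = 3

3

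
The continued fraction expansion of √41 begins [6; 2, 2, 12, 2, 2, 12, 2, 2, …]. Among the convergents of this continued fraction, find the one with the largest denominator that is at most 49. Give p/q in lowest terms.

32/5

a_0 = 6: 6/1  (≤ bound)
a_1 = 2: 13/2  (≤ bound)
a_2 = 2: 32/5  (≤ bound)
a_3 = 12: 397/62  (> 49, stop)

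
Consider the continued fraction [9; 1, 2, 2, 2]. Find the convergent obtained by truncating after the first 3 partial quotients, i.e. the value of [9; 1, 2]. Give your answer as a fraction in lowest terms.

29/3

Start with 2.
1 + 1/(2/1) = 1 + 1/2 = 3/2
9 + 1/(3/2) = 9 + 2/3 = 29/3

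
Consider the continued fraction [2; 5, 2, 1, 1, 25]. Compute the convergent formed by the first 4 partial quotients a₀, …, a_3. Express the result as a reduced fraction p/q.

a_0 = 2: 2/1
a_1 = 5: 11/5
a_2 = 2: 24/11
a_3 = 1: 35/16

35/16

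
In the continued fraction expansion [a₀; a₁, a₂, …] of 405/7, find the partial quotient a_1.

1

Apply division with remainder until the remainder is 0:
405 ÷ 7 → quotient 57, remainder 6
7 ÷ 6 → quotient 1, remainder 1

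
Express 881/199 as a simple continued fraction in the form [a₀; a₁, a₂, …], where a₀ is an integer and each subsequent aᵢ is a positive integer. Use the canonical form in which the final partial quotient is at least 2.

⌊881/199⌋ = 4, remainder 85
⌊199/85⌋ = 2, remainder 29
⌊85/29⌋ = 2, remainder 27
⌊29/27⌋ = 1, remainder 2
⌊27/2⌋ = 13, remainder 1
⌊2/1⌋ = 2, remainder 0

[4; 2, 2, 1, 13, 2]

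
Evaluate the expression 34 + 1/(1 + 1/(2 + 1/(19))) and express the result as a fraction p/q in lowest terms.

2011/58

Start with 19.
2 + 1/(19/1) = 2 + 1/19 = 39/19
1 + 1/(39/19) = 1 + 19/39 = 58/39
34 + 1/(58/39) = 34 + 39/58 = 2011/58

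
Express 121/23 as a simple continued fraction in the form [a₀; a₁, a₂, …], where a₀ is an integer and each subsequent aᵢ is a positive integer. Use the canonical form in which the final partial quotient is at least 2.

[5; 3, 1, 5]

Apply division with remainder until the remainder is 0:
121 = 5·23 + 6, so a_0 = 5
23 = 3·6 + 5, so a_1 = 3
6 = 1·5 + 1, so a_2 = 1
5 = 5·1 + 0, so a_3 = 5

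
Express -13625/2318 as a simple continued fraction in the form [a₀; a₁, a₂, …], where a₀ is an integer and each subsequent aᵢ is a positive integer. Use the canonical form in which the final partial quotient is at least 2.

[-6; 8, 5, 4, 6, 2]

Apply division with remainder until the remainder is 0:
-13625 ÷ 2318 → quotient -6, remainder 283
2318 ÷ 283 → quotient 8, remainder 54
283 ÷ 54 → quotient 5, remainder 13
54 ÷ 13 → quotient 4, remainder 2
13 ÷ 2 → quotient 6, remainder 1
2 ÷ 1 → quotient 2, remainder 0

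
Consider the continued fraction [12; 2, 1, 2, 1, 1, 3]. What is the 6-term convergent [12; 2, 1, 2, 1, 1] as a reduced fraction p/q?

Use the convergent recurrence hₖ = aₖ·hₖ₋₁ + hₖ₋₂ (and likewise for the denominators kₖ):
a_0 = 12: 12/1
a_1 = 2: 25/2
a_2 = 1: 37/3
a_3 = 2: 99/8
a_4 = 1: 136/11
a_5 = 1: 235/19

235/19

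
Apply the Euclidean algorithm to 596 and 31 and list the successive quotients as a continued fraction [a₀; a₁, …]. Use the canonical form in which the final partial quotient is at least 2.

[19; 4, 2, 3]

⌊596/31⌋ = 19, remainder 7
⌊31/7⌋ = 4, remainder 3
⌊7/3⌋ = 2, remainder 1
⌊3/1⌋ = 3, remainder 0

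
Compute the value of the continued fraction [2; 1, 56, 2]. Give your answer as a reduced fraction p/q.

343/115

Use the convergent recurrence hₖ = aₖ·hₖ₋₁ + hₖ₋₂ (and likewise for the denominators kₖ):
a_0 = 2: 2/1
a_1 = 1: 3/1
a_2 = 56: 170/57
a_3 = 2: 343/115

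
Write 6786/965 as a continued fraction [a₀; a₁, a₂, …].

⌊6786/965⌋ = 7, remainder 31
⌊965/31⌋ = 31, remainder 4
⌊31/4⌋ = 7, remainder 3
⌊4/3⌋ = 1, remainder 1
⌊3/1⌋ = 3, remainder 0

[7; 31, 7, 1, 3]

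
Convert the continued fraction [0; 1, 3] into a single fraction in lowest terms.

3/4

Build up convergents one term at a time:
a_0 = 0: 0/1
a_1 = 1: 1/1
a_2 = 3: 3/4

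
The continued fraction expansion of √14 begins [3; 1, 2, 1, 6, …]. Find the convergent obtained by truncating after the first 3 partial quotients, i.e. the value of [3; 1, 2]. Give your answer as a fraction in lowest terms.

Start with 2.
1 + 1/(2/1) = 1 + 1/2 = 3/2
3 + 1/(3/2) = 3 + 2/3 = 11/3

11/3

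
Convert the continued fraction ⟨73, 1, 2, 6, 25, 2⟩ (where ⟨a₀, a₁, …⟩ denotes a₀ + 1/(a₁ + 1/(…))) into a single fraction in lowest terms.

71842/975

a_0 = 73: 73/1
a_1 = 1: 74/1
a_2 = 2: 221/3
a_3 = 6: 1400/19
a_4 = 25: 35221/478
a_5 = 2: 71842/975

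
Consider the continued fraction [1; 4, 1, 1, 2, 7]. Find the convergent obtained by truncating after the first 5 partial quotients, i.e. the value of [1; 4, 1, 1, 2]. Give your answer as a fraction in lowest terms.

28/23

a_0 = 1: 1/1
a_1 = 4: 5/4
a_2 = 1: 6/5
a_3 = 1: 11/9
a_4 = 2: 28/23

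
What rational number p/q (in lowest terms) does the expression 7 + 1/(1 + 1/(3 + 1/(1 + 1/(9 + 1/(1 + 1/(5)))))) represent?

Use the convergent recurrence hₖ = aₖ·hₖ₋₁ + hₖ₋₂ (and likewise for the denominators kₖ):
a_0 = 7: 7/1
a_1 = 1: 8/1
a_2 = 3: 31/4
a_3 = 1: 39/5
a_4 = 9: 382/49
a_5 = 1: 421/54
a_6 = 5: 2487/319

2487/319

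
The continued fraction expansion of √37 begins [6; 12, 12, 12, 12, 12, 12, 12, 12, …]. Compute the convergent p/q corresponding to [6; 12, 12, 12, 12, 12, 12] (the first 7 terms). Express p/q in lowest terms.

18798954/3090529

Use the convergent recurrence hₖ = aₖ·hₖ₋₁ + hₖ₋₂ (and likewise for the denominators kₖ):
a_0 = 6: 6/1
a_1 = 12: 73/12
a_2 = 12: 882/145
a_3 = 12: 10657/1752
a_4 = 12: 128766/21169
a_5 = 12: 1555849/255780
a_6 = 12: 18798954/3090529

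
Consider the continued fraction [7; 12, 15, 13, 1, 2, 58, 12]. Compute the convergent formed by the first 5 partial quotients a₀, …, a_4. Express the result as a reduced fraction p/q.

18033/2546

a_0 = 7: 7/1
a_1 = 12: 85/12
a_2 = 15: 1282/181
a_3 = 13: 16751/2365
a_4 = 1: 18033/2546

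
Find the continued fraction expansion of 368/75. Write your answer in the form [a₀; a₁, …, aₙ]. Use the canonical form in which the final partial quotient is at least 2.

368 = 4·75 + 68, so a_0 = 4
75 = 1·68 + 7, so a_1 = 1
68 = 9·7 + 5, so a_2 = 9
7 = 1·5 + 2, so a_3 = 1
5 = 2·2 + 1, so a_4 = 2
2 = 2·1 + 0, so a_5 = 2

[4; 1, 9, 1, 2, 2]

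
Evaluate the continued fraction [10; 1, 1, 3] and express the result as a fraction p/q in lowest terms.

Use the convergent recurrence hₖ = aₖ·hₖ₋₁ + hₖ₋₂ (and likewise for the denominators kₖ):
a_0 = 10: 10/1
a_1 = 1: 11/1
a_2 = 1: 21/2
a_3 = 3: 74/7

74/7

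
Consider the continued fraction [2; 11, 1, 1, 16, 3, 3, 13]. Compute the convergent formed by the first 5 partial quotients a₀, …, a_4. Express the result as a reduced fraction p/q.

Starting at the tail and folding back:
Start with 16.
1 + 1/(16/1) = 1 + 1/16 = 17/16
1 + 1/(17/16) = 1 + 16/17 = 33/17
11 + 1/(33/17) = 11 + 17/33 = 380/33
2 + 1/(380/33) = 2 + 33/380 = 793/380

793/380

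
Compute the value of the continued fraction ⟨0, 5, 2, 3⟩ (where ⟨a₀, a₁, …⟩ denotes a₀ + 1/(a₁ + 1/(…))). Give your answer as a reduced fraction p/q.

7/38

a_0 = 0: 0/1
a_1 = 5: 1/5
a_2 = 2: 2/11
a_3 = 3: 7/38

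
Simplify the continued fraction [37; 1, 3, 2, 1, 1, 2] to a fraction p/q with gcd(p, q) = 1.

a_0 = 37: 37/1
a_1 = 1: 38/1
a_2 = 3: 151/4
a_3 = 2: 340/9
a_4 = 1: 491/13
a_5 = 1: 831/22
a_6 = 2: 2153/57

2153/57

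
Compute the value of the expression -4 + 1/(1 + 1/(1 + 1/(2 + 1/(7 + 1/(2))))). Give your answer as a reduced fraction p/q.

Start with 2.
7 + 1/(2/1) = 7 + 1/2 = 15/2
2 + 1/(15/2) = 2 + 2/15 = 32/15
1 + 1/(32/15) = 1 + 15/32 = 47/32
1 + 1/(47/32) = 1 + 32/47 = 79/47
-4 + 1/(79/47) = -4 + 47/79 = -269/79

-269/79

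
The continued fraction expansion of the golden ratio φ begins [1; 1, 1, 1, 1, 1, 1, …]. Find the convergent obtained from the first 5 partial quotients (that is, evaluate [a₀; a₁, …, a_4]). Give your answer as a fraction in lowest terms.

8/5

Use the convergent recurrence hₖ = aₖ·hₖ₋₁ + hₖ₋₂ (and likewise for the denominators kₖ):
a_0 = 1: 1/1
a_1 = 1: 2/1
a_2 = 1: 3/2
a_3 = 1: 5/3
a_4 = 1: 8/5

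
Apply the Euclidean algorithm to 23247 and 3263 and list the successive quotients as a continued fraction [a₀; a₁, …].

[7; 8, 27, 15]

23247 = 7·3263 + 406, so a_0 = 7
3263 = 8·406 + 15, so a_1 = 8
406 = 27·15 + 1, so a_2 = 27
15 = 15·1 + 0, so a_3 = 15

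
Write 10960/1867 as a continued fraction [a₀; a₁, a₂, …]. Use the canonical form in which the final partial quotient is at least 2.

[5; 1, 6, 1, 2, 1, 1, 34]

10960 ÷ 1867 → quotient 5, remainder 1625
1867 ÷ 1625 → quotient 1, remainder 242
1625 ÷ 242 → quotient 6, remainder 173
242 ÷ 173 → quotient 1, remainder 69
173 ÷ 69 → quotient 2, remainder 35
69 ÷ 35 → quotient 1, remainder 34
35 ÷ 34 → quotient 1, remainder 1
34 ÷ 1 → quotient 34, remainder 0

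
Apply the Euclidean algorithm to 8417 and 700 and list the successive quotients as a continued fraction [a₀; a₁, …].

Apply division with remainder until the remainder is 0:
⌊8417/700⌋ = 12, remainder 17
⌊700/17⌋ = 41, remainder 3
⌊17/3⌋ = 5, remainder 2
⌊3/2⌋ = 1, remainder 1
⌊2/1⌋ = 2, remainder 0

[12; 41, 5, 1, 2]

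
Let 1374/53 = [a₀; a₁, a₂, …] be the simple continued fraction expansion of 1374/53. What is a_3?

4

Repeatedly divide and take the remainder:
⌊1374/53⌋ = 25, remainder 49
⌊53/49⌋ = 1, remainder 4
⌊49/4⌋ = 12, remainder 1
⌊4/1⌋ = 4, remainder 0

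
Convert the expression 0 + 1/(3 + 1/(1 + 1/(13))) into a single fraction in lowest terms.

a_0 = 0: 0/1
a_1 = 3: 1/3
a_2 = 1: 1/4
a_3 = 13: 14/55

14/55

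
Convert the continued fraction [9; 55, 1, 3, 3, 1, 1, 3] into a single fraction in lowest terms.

Build up convergents one term at a time:
a_0 = 9: 9/1
a_1 = 55: 496/55
a_2 = 1: 505/56
a_3 = 3: 2011/223
a_4 = 3: 6538/725
a_5 = 1: 8549/948
a_6 = 1: 15087/1673
a_7 = 3: 53810/5967

53810/5967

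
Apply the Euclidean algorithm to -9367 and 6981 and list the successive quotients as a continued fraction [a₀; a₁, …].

Repeatedly divide and take the remainder:
-9367 = -2·6981 + 4595, so a_0 = -2
6981 = 1·4595 + 2386, so a_1 = 1
4595 = 1·2386 + 2209, so a_2 = 1
2386 = 1·2209 + 177, so a_3 = 1
2209 = 12·177 + 85, so a_4 = 12
177 = 2·85 + 7, so a_5 = 2
85 = 12·7 + 1, so a_6 = 12
7 = 7·1 + 0, so a_7 = 7

[-2; 1, 1, 1, 12, 2, 12, 7]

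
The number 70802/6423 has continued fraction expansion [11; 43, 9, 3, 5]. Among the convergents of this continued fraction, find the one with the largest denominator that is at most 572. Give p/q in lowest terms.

a_0 = 11: 11/1  (≤ bound)
a_1 = 43: 474/43  (≤ bound)
a_2 = 9: 4277/388  (≤ bound)
a_3 = 3: 13305/1207  (> 572, stop)

4277/388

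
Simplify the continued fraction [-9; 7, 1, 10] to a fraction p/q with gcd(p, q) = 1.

-772/87

a_0 = -9: -9/1
a_1 = 7: -62/7
a_2 = 1: -71/8
a_3 = 10: -772/87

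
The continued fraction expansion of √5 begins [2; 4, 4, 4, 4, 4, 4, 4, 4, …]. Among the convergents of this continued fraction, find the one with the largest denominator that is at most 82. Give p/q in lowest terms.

161/72

a_0 = 2: 2/1  (≤ bound)
a_1 = 4: 9/4  (≤ bound)
a_2 = 4: 38/17  (≤ bound)
a_3 = 4: 161/72  (≤ bound)
a_4 = 4: 682/305  (> 82, stop)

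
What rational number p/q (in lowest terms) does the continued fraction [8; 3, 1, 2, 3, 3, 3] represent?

3333/403

a_0 = 8: 8/1
a_1 = 3: 25/3
a_2 = 1: 33/4
a_3 = 2: 91/11
a_4 = 3: 306/37
a_5 = 3: 1009/122
a_6 = 3: 3333/403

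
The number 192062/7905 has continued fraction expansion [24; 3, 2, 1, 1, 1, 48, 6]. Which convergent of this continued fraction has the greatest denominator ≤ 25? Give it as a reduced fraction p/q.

413/17

a_0 = 24: 24/1  (≤ bound)
a_1 = 3: 73/3  (≤ bound)
a_2 = 2: 170/7  (≤ bound)
a_3 = 1: 243/10  (≤ bound)
a_4 = 1: 413/17  (≤ bound)
a_5 = 1: 656/27  (> 25, stop)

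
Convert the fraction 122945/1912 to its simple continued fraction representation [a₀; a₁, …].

[64; 3, 3, 5, 3, 11]

Run the Euclidean algorithm, recording each quotient:
122945 = 64·1912 + 577, so a_0 = 64
1912 = 3·577 + 181, so a_1 = 3
577 = 3·181 + 34, so a_2 = 3
181 = 5·34 + 11, so a_3 = 5
34 = 3·11 + 1, so a_4 = 3
11 = 11·1 + 0, so a_5 = 11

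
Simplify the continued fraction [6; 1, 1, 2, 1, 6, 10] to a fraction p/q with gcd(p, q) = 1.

Start with 10.
6 + 1/(10/1) = 6 + 1/10 = 61/10
1 + 1/(61/10) = 1 + 10/61 = 71/61
2 + 1/(71/61) = 2 + 61/71 = 203/71
1 + 1/(203/71) = 1 + 71/203 = 274/203
1 + 1/(274/203) = 1 + 203/274 = 477/274
6 + 1/(477/274) = 6 + 274/477 = 3136/477

3136/477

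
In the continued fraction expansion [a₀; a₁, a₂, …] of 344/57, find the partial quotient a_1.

Apply division with remainder until the remainder is 0:
⌊344/57⌋ = 6, remainder 2
⌊57/2⌋ = 28, remainder 1

28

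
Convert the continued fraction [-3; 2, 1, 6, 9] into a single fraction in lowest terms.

-485/183

a_0 = -3: -3/1
a_1 = 2: -5/2
a_2 = 1: -8/3
a_3 = 6: -53/20
a_4 = 9: -485/183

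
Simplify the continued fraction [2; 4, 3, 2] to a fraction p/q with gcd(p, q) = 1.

67/30

Start with 2.
3 + 1/(2/1) = 3 + 1/2 = 7/2
4 + 1/(7/2) = 4 + 2/7 = 30/7
2 + 1/(30/7) = 2 + 7/30 = 67/30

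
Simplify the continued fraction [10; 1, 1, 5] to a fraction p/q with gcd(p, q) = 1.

116/11

Start with 5.
1 + 1/(5/1) = 1 + 1/5 = 6/5
1 + 1/(6/5) = 1 + 5/6 = 11/6
10 + 1/(11/6) = 10 + 6/11 = 116/11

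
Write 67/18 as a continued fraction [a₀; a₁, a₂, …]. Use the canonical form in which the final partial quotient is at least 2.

[3; 1, 2, 1, 1, 2]

⌊67/18⌋ = 3, remainder 13
⌊18/13⌋ = 1, remainder 5
⌊13/5⌋ = 2, remainder 3
⌊5/3⌋ = 1, remainder 2
⌊3/2⌋ = 1, remainder 1
⌊2/1⌋ = 2, remainder 0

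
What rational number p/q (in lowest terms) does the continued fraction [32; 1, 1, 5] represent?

Use the convergent recurrence hₖ = aₖ·hₖ₋₁ + hₖ₋₂ (and likewise for the denominators kₖ):
a_0 = 32: 32/1
a_1 = 1: 33/1
a_2 = 1: 65/2
a_3 = 5: 358/11

358/11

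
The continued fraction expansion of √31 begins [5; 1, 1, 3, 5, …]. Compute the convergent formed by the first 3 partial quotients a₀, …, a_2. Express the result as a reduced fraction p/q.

11/2

Collapse the nested fraction from the inside out:
Start with 1.
1 + 1/(1/1) = 1 + 1/1 = 2/1
5 + 1/(2/1) = 5 + 1/2 = 11/2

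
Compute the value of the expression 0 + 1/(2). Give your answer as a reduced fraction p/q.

Start with 2.
0 + 1/(2/1) = 0 + 1/2 = 1/2

1/2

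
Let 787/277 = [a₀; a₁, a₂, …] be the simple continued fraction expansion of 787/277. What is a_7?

2

Run the Euclidean algorithm, recording each quotient:
787 = 2·277 + 233, so a_0 = 2
277 = 1·233 + 44, so a_1 = 1
233 = 5·44 + 13, so a_2 = 5
44 = 3·13 + 5, so a_3 = 3
13 = 2·5 + 3, so a_4 = 2
5 = 1·3 + 2, so a_5 = 1
3 = 1·2 + 1, so a_6 = 1
2 = 2·1 + 0, so a_7 = 2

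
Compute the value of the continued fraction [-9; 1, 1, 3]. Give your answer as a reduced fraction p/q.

Start with 3.
1 + 1/(3/1) = 1 + 1/3 = 4/3
1 + 1/(4/3) = 1 + 3/4 = 7/4
-9 + 1/(7/4) = -9 + 4/7 = -59/7

-59/7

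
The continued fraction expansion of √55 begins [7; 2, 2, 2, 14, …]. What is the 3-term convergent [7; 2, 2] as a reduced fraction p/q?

Work from the innermost term outward:
Start with 2.
2 + 1/(2/1) = 2 + 1/2 = 5/2
7 + 1/(5/2) = 7 + 2/5 = 37/5

37/5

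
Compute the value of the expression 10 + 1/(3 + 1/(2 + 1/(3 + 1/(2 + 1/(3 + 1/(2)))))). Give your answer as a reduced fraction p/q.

4456/433

Start with 2.
3 + 1/(2/1) = 3 + 1/2 = 7/2
2 + 1/(7/2) = 2 + 2/7 = 16/7
3 + 1/(16/7) = 3 + 7/16 = 55/16
2 + 1/(55/16) = 2 + 16/55 = 126/55
3 + 1/(126/55) = 3 + 55/126 = 433/126
10 + 1/(433/126) = 10 + 126/433 = 4456/433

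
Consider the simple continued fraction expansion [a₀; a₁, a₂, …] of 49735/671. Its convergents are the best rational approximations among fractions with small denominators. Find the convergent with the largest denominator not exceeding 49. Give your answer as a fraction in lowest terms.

2446/33

List convergents until the denominator exceeds the bound:
a_0 = 74: 74/1  (≤ bound)
a_1 = 8: 593/8  (≤ bound)
a_2 = 3: 1853/25  (≤ bound)
a_3 = 1: 2446/33  (≤ bound)
a_4 = 1: 4299/58  (> 49, stop)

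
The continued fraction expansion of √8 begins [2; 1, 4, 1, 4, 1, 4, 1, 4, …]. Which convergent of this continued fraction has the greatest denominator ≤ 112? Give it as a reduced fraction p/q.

a_0 = 2: 2/1  (≤ bound)
a_1 = 1: 3/1  (≤ bound)
a_2 = 4: 14/5  (≤ bound)
a_3 = 1: 17/6  (≤ bound)
a_4 = 4: 82/29  (≤ bound)
a_5 = 1: 99/35  (≤ bound)
a_6 = 4: 478/169  (> 112, stop)

99/35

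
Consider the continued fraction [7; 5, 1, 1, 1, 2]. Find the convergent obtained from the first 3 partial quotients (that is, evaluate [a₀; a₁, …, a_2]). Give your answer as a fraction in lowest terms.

43/6

a_0 = 7: 7/1
a_1 = 5: 36/5
a_2 = 1: 43/6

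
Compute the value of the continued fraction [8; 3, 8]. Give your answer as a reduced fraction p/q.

208/25

Start with 8.
3 + 1/(8/1) = 3 + 1/8 = 25/8
8 + 1/(25/8) = 8 + 8/25 = 208/25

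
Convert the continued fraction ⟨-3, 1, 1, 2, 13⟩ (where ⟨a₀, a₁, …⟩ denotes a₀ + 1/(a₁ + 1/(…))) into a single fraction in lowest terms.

-161/67

Build up convergents one term at a time:
a_0 = -3: -3/1
a_1 = 1: -2/1
a_2 = 1: -5/2
a_3 = 2: -12/5
a_4 = 13: -161/67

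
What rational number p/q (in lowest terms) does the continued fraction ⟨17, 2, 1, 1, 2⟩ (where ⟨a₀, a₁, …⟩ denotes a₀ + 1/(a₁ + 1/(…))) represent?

226/13

Work from the innermost term outward:
Start with 2.
1 + 1/(2/1) = 1 + 1/2 = 3/2
1 + 1/(3/2) = 1 + 2/3 = 5/3
2 + 1/(5/3) = 2 + 3/5 = 13/5
17 + 1/(13/5) = 17 + 5/13 = 226/13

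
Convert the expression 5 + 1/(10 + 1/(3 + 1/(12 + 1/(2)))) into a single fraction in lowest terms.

4052/795

Start with 2.
12 + 1/(2/1) = 12 + 1/2 = 25/2
3 + 1/(25/2) = 3 + 2/25 = 77/25
10 + 1/(77/25) = 10 + 25/77 = 795/77
5 + 1/(795/77) = 5 + 77/795 = 4052/795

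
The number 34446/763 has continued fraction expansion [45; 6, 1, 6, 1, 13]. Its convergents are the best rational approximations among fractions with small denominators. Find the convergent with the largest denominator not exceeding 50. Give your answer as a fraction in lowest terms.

List convergents until the denominator exceeds the bound:
a_0 = 45: 45/1  (≤ bound)
a_1 = 6: 271/6  (≤ bound)
a_2 = 1: 316/7  (≤ bound)
a_3 = 6: 2167/48  (≤ bound)
a_4 = 1: 2483/55  (> 50, stop)

2167/48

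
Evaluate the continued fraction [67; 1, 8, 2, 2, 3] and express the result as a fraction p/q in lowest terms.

Collapse the nested fraction from the inside out:
Start with 3.
2 + 1/(3/1) = 2 + 1/3 = 7/3
2 + 1/(7/3) = 2 + 3/7 = 17/7
8 + 1/(17/7) = 8 + 7/17 = 143/17
1 + 1/(143/17) = 1 + 17/143 = 160/143
67 + 1/(160/143) = 67 + 143/160 = 10863/160

10863/160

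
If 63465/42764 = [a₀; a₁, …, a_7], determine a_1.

2

63465 ÷ 42764 → quotient 1, remainder 20701
42764 ÷ 20701 → quotient 2, remainder 1362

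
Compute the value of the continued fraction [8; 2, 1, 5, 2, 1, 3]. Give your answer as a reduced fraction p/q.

1662/199

Work from the innermost term outward:
Start with 3.
1 + 1/(3/1) = 1 + 1/3 = 4/3
2 + 1/(4/3) = 2 + 3/4 = 11/4
5 + 1/(11/4) = 5 + 4/11 = 59/11
1 + 1/(59/11) = 1 + 11/59 = 70/59
2 + 1/(70/59) = 2 + 59/70 = 199/70
8 + 1/(199/70) = 8 + 70/199 = 1662/199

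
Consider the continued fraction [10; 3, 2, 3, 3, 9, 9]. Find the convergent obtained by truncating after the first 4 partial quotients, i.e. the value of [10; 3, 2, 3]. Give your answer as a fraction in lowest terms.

247/24

Build up convergents one term at a time:
a_0 = 10: 10/1
a_1 = 3: 31/3
a_2 = 2: 72/7
a_3 = 3: 247/24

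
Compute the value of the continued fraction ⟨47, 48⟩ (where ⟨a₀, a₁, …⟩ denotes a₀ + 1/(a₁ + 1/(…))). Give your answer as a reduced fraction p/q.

2257/48

Start with 48.
47 + 1/(48/1) = 47 + 1/48 = 2257/48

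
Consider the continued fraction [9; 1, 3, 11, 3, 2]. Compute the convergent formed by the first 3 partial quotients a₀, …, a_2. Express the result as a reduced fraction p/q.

39/4

Start with 3.
1 + 1/(3/1) = 1 + 1/3 = 4/3
9 + 1/(4/3) = 9 + 3/4 = 39/4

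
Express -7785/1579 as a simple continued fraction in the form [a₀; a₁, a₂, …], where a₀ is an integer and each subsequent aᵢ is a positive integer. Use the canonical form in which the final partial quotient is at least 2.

[-5; 14, 2, 1, 4, 1, 1, 3]

Apply division with remainder until the remainder is 0:
-7785 = -5·1579 + 110, so a_0 = -5
1579 = 14·110 + 39, so a_1 = 14
110 = 2·39 + 32, so a_2 = 2
39 = 1·32 + 7, so a_3 = 1
32 = 4·7 + 4, so a_4 = 4
7 = 1·4 + 3, so a_5 = 1
4 = 1·3 + 1, so a_6 = 1
3 = 3·1 + 0, so a_7 = 3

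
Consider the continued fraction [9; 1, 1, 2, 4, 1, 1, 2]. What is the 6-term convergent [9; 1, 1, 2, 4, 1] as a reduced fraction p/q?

259/27

Build up convergents one term at a time:
a_0 = 9: 9/1
a_1 = 1: 10/1
a_2 = 1: 19/2
a_3 = 2: 48/5
a_4 = 4: 211/22
a_5 = 1: 259/27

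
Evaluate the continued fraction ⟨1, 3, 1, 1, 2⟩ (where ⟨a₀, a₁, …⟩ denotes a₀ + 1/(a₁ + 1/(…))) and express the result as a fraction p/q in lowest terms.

a_0 = 1: 1/1
a_1 = 3: 4/3
a_2 = 1: 5/4
a_3 = 1: 9/7
a_4 = 2: 23/18

23/18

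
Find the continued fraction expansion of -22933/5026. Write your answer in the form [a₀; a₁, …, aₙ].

⌊-22933/5026⌋ = -5, remainder 2197
⌊5026/2197⌋ = 2, remainder 632
⌊2197/632⌋ = 3, remainder 301
⌊632/301⌋ = 2, remainder 30
⌊301/30⌋ = 10, remainder 1
⌊30/1⌋ = 30, remainder 0

[-5; 2, 3, 2, 10, 30]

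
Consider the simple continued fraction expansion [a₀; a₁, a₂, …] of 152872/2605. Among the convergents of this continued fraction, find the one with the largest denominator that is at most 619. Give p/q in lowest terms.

a_0 = 58: 58/1  (≤ bound)
a_1 = 1: 59/1  (≤ bound)
a_2 = 2: 176/3  (≤ bound)
a_3 = 6: 1115/19  (≤ bound)
a_4 = 19: 21361/364  (≤ bound)
a_5 = 2: 43837/747  (> 619, stop)

21361/364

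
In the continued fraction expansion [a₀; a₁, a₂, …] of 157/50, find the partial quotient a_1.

7

157 ÷ 50 → quotient 3, remainder 7
50 ÷ 7 → quotient 7, remainder 1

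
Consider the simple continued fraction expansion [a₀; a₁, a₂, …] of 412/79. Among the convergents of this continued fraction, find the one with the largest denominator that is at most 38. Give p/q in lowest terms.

73/14

List convergents until the denominator exceeds the bound:
a_0 = 5: 5/1  (≤ bound)
a_1 = 4: 21/4  (≤ bound)
a_2 = 1: 26/5  (≤ bound)
a_3 = 1: 47/9  (≤ bound)
a_4 = 1: 73/14  (≤ bound)
a_5 = 5: 412/79  (> 38, stop)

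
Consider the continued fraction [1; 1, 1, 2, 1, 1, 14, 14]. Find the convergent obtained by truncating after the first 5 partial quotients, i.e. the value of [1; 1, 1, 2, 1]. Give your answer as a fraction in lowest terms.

11/7

Start with 1.
2 + 1/(1/1) = 2 + 1/1 = 3/1
1 + 1/(3/1) = 1 + 1/3 = 4/3
1 + 1/(4/3) = 1 + 3/4 = 7/4
1 + 1/(7/4) = 1 + 4/7 = 11/7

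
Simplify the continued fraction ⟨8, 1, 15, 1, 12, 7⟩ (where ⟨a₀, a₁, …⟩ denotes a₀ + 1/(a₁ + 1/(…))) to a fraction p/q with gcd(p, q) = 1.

Use the convergent recurrence hₖ = aₖ·hₖ₋₁ + hₖ₋₂ (and likewise for the denominators kₖ):
a_0 = 8: 8/1
a_1 = 1: 9/1
a_2 = 15: 143/16
a_3 = 1: 152/17
a_4 = 12: 1967/220
a_5 = 7: 13921/1557

13921/1557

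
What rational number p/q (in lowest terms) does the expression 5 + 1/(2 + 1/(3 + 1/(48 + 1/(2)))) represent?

3708/683

Start with 2.
48 + 1/(2/1) = 48 + 1/2 = 97/2
3 + 1/(97/2) = 3 + 2/97 = 293/97
2 + 1/(293/97) = 2 + 97/293 = 683/293
5 + 1/(683/293) = 5 + 293/683 = 3708/683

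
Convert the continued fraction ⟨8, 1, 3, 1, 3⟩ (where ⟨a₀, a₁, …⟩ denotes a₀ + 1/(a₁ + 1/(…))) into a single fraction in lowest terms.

167/19

Work from the innermost term outward:
Start with 3.
1 + 1/(3/1) = 1 + 1/3 = 4/3
3 + 1/(4/3) = 3 + 3/4 = 15/4
1 + 1/(15/4) = 1 + 4/15 = 19/15
8 + 1/(19/15) = 8 + 15/19 = 167/19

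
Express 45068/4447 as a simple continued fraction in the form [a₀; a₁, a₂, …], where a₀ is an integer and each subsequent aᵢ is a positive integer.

[10; 7, 2, 3, 2, 3, 3, 3]

⌊45068/4447⌋ = 10, remainder 598
⌊4447/598⌋ = 7, remainder 261
⌊598/261⌋ = 2, remainder 76
⌊261/76⌋ = 3, remainder 33
⌊76/33⌋ = 2, remainder 10
⌊33/10⌋ = 3, remainder 3
⌊10/3⌋ = 3, remainder 1
⌊3/1⌋ = 3, remainder 0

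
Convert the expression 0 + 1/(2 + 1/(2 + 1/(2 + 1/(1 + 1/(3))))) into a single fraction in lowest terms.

26/63

a_0 = 0: 0/1
a_1 = 2: 1/2
a_2 = 2: 2/5
a_3 = 2: 5/12
a_4 = 1: 7/17
a_5 = 3: 26/63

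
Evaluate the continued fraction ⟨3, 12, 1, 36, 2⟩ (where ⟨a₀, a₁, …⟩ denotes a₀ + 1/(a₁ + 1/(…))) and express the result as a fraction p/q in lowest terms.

2994/973

a_0 = 3: 3/1
a_1 = 12: 37/12
a_2 = 1: 40/13
a_3 = 36: 1477/480
a_4 = 2: 2994/973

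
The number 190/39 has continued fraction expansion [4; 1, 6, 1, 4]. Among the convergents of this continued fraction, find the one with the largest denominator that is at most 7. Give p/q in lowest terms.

34/7

List convergents until the denominator exceeds the bound:
a_0 = 4: 4/1  (≤ bound)
a_1 = 1: 5/1  (≤ bound)
a_2 = 6: 34/7  (≤ bound)
a_3 = 1: 39/8  (> 7, stop)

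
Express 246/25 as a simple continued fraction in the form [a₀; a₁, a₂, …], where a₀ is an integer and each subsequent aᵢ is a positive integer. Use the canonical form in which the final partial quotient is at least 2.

[9; 1, 5, 4]

Run the Euclidean algorithm, recording each quotient:
⌊246/25⌋ = 9, remainder 21
⌊25/21⌋ = 1, remainder 4
⌊21/4⌋ = 5, remainder 1
⌊4/1⌋ = 4, remainder 0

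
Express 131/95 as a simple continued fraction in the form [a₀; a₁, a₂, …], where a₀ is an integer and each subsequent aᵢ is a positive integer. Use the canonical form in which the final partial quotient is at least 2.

131 ÷ 95 → quotient 1, remainder 36
95 ÷ 36 → quotient 2, remainder 23
36 ÷ 23 → quotient 1, remainder 13
23 ÷ 13 → quotient 1, remainder 10
13 ÷ 10 → quotient 1, remainder 3
10 ÷ 3 → quotient 3, remainder 1
3 ÷ 1 → quotient 3, remainder 0

[1; 2, 1, 1, 1, 3, 3]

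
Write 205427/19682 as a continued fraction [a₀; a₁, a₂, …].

[10; 2, 3, 2, 19, 2, 2, 12]

205427 = 10·19682 + 8607, so a_0 = 10
19682 = 2·8607 + 2468, so a_1 = 2
8607 = 3·2468 + 1203, so a_2 = 3
2468 = 2·1203 + 62, so a_3 = 2
1203 = 19·62 + 25, so a_4 = 19
62 = 2·25 + 12, so a_5 = 2
25 = 2·12 + 1, so a_6 = 2
12 = 12·1 + 0, so a_7 = 12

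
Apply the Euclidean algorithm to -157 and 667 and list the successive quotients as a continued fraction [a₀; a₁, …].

⌊-157/667⌋ = -1, remainder 510
⌊667/510⌋ = 1, remainder 157
⌊510/157⌋ = 3, remainder 39
⌊157/39⌋ = 4, remainder 1
⌊39/1⌋ = 39, remainder 0

[-1; 1, 3, 4, 39]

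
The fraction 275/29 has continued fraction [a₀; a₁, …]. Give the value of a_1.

2

275 ÷ 29 → quotient 9, remainder 14
29 ÷ 14 → quotient 2, remainder 1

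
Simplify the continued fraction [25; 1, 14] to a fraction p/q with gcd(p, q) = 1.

389/15

Compute successive convergents:
a_0 = 25: 25/1
a_1 = 1: 26/1
a_2 = 14: 389/15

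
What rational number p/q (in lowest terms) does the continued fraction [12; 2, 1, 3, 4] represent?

Start with 4.
3 + 1/(4/1) = 3 + 1/4 = 13/4
1 + 1/(13/4) = 1 + 4/13 = 17/13
2 + 1/(17/13) = 2 + 13/17 = 47/17
12 + 1/(47/17) = 12 + 17/47 = 581/47

581/47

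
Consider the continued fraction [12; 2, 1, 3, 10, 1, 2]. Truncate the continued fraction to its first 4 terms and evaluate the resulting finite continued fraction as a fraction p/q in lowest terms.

a_0 = 12: 12/1
a_1 = 2: 25/2
a_2 = 1: 37/3
a_3 = 3: 136/11

136/11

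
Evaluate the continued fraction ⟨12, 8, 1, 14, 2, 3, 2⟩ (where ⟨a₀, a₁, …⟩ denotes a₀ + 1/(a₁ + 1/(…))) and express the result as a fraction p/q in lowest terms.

Start with 2.
3 + 1/(2/1) = 3 + 1/2 = 7/2
2 + 1/(7/2) = 2 + 2/7 = 16/7
14 + 1/(16/7) = 14 + 7/16 = 231/16
1 + 1/(231/16) = 1 + 16/231 = 247/231
8 + 1/(247/231) = 8 + 231/247 = 2207/247
12 + 1/(2207/247) = 12 + 247/2207 = 26731/2207

26731/2207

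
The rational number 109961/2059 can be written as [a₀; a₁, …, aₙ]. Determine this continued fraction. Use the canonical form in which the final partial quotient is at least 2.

109961 = 53·2059 + 834, so a_0 = 53
2059 = 2·834 + 391, so a_1 = 2
834 = 2·391 + 52, so a_2 = 2
391 = 7·52 + 27, so a_3 = 7
52 = 1·27 + 25, so a_4 = 1
27 = 1·25 + 2, so a_5 = 1
25 = 12·2 + 1, so a_6 = 12
2 = 2·1 + 0, so a_7 = 2

[53; 2, 2, 7, 1, 1, 12, 2]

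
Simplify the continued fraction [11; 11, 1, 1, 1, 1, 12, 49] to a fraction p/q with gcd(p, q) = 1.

Collapse the nested fraction from the inside out:
Start with 49.
12 + 1/(49/1) = 12 + 1/49 = 589/49
1 + 1/(589/49) = 1 + 49/589 = 638/589
1 + 1/(638/589) = 1 + 589/638 = 1227/638
1 + 1/(1227/638) = 1 + 638/1227 = 1865/1227
1 + 1/(1865/1227) = 1 + 1227/1865 = 3092/1865
11 + 1/(3092/1865) = 11 + 1865/3092 = 35877/3092
11 + 1/(35877/3092) = 11 + 3092/35877 = 397739/35877

397739/35877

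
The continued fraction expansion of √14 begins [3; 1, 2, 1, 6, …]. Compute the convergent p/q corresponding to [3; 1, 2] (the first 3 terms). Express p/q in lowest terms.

11/3

a_0 = 3: 3/1
a_1 = 1: 4/1
a_2 = 2: 11/3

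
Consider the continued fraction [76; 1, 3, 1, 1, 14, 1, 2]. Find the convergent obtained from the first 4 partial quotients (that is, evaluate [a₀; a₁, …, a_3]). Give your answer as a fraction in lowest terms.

384/5

Starting at the tail and folding back:
Start with 1.
3 + 1/(1/1) = 3 + 1/1 = 4/1
1 + 1/(4/1) = 1 + 1/4 = 5/4
76 + 1/(5/4) = 76 + 4/5 = 384/5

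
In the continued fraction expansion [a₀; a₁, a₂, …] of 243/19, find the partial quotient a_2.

3

243 ÷ 19 → quotient 12, remainder 15
19 ÷ 15 → quotient 1, remainder 4
15 ÷ 4 → quotient 3, remainder 3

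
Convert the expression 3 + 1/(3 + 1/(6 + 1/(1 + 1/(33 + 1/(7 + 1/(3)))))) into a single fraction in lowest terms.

Build up convergents one term at a time:
a_0 = 3: 3/1
a_1 = 3: 10/3
a_2 = 6: 63/19
a_3 = 1: 73/22
a_4 = 33: 2472/745
a_5 = 7: 17377/5237
a_6 = 3: 54603/16456

54603/16456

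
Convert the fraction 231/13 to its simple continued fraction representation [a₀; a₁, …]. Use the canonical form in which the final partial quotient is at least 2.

[17; 1, 3, 3]

231 ÷ 13 → quotient 17, remainder 10
13 ÷ 10 → quotient 1, remainder 3
10 ÷ 3 → quotient 3, remainder 1
3 ÷ 1 → quotient 3, remainder 0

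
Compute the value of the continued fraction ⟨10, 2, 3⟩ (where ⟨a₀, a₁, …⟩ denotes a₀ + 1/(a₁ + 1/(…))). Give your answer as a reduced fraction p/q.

Start with 3.
2 + 1/(3/1) = 2 + 1/3 = 7/3
10 + 1/(7/3) = 10 + 3/7 = 73/7

73/7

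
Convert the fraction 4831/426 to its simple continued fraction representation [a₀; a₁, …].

[11; 2, 1, 15, 9]

Repeatedly divide and take the remainder:
⌊4831/426⌋ = 11, remainder 145
⌊426/145⌋ = 2, remainder 136
⌊145/136⌋ = 1, remainder 9
⌊136/9⌋ = 15, remainder 1
⌊9/1⌋ = 9, remainder 0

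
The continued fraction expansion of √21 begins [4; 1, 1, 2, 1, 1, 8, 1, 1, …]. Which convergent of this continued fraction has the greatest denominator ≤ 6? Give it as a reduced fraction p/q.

a_0 = 4: 4/1  (≤ bound)
a_1 = 1: 5/1  (≤ bound)
a_2 = 1: 9/2  (≤ bound)
a_3 = 2: 23/5  (≤ bound)
a_4 = 1: 32/7  (> 6, stop)

23/5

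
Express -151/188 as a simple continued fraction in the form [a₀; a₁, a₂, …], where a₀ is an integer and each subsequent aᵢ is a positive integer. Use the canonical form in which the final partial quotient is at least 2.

-151 = -1·188 + 37, so a_0 = -1
188 = 5·37 + 3, so a_1 = 5
37 = 12·3 + 1, so a_2 = 12
3 = 3·1 + 0, so a_3 = 3

[-1; 5, 12, 3]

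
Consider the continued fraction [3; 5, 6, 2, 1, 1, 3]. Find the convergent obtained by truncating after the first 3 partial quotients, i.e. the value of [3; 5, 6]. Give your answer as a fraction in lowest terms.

99/31

a_0 = 3: 3/1
a_1 = 5: 16/5
a_2 = 6: 99/31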